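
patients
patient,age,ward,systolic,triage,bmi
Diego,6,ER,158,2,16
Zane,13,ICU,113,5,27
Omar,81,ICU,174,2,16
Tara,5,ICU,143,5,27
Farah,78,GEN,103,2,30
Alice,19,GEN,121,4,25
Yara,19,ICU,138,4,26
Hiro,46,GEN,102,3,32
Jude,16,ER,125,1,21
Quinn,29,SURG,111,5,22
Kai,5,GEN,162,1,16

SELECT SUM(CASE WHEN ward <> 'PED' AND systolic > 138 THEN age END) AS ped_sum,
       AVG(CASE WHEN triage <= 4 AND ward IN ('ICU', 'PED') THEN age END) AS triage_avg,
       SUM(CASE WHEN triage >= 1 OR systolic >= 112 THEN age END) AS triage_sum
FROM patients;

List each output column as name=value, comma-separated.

ped_sum=97, triage_avg=50, triage_sum=317

[ped_sum: ward <> 'PED' AND systolic > 138]
patient=Diego: ✓ → 6
patient=Zane: ✗
patient=Omar: ✓ → 81
patient=Tara: ✓ → 5
patient=Farah: ✗
patient=Alice: ✗
patient=Yara: ✗
patient=Hiro: ✗
patient=Jude: ✗
patient=Quinn: ✗
patient=Kai: ✓ → 5
ped_sum = 6 + 81 + 5 + 5 = 97
—
[triage_avg: triage <= 4 AND ward IN ('ICU', 'PED')]
patient=Diego: ✗
patient=Zane: ✗
patient=Omar: ✓ → 81
patient=Tara: ✗
patient=Farah: ✗
patient=Alice: ✗
patient=Yara: ✓ → 19
patient=Hiro: ✗
patient=Jude: ✗
patient=Quinn: ✗
patient=Kai: ✗
triage_avg = (81 + 19) / 2 = 50
—
[triage_sum: triage >= 1 OR systolic >= 112]
patient=Diego: ✓ → 6
patient=Zane: ✓ → 13
patient=Omar: ✓ → 81
patient=Tara: ✓ → 5
patient=Farah: ✓ → 78
patient=Alice: ✓ → 19
patient=Yara: ✓ → 19
patient=Hiro: ✓ → 46
patient=Jude: ✓ → 16
patient=Quinn: ✓ → 29
patient=Kai: ✓ → 5
triage_sum = 6 + 13 + 81 + 5 + 78 + 19 + 19 + 46 + 16 + 29 + 5 = 317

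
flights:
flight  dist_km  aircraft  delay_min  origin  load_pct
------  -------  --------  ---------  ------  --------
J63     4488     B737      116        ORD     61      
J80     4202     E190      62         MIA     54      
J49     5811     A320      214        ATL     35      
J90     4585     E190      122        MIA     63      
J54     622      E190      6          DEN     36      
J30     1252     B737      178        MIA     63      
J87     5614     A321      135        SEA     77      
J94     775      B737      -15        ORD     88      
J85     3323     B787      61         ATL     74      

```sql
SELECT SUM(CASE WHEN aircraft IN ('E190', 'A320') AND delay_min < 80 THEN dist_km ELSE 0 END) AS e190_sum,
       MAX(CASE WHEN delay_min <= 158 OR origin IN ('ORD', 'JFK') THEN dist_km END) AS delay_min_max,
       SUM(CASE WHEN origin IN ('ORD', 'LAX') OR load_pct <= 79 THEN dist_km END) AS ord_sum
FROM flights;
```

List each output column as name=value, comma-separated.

[e190_sum: aircraft IN ('E190', 'A320') AND delay_min < 80]
flight=J63: ✗
flight=J80: ✓ → 4202
flight=J49: ✗
flight=J90: ✗
flight=J54: ✓ → 622
flight=J30: ✗
flight=J87: ✗
flight=J94: ✗
flight=J85: ✗
e190_sum = 4202 + 622 = 4824
—
[delay_min_max: delay_min <= 158 OR origin IN ('ORD', 'JFK')]
flight=J63: ✓ → 4488
flight=J80: ✓ → 4202
flight=J49: ✗
flight=J90: ✓ → 4585
flight=J54: ✓ → 622
flight=J30: ✗
flight=J87: ✓ → 5614
flight=J94: ✓ → 775
flight=J85: ✓ → 3323
delay_min_max = MAX(4488, 4202, 4585, 622, 5614, 775, 3323) = 5614
—
[ord_sum: origin IN ('ORD', 'LAX') OR load_pct <= 79]
flight=J63: ✓ → 4488
flight=J80: ✓ → 4202
flight=J49: ✓ → 5811
flight=J90: ✓ → 4585
flight=J54: ✓ → 622
flight=J30: ✓ → 1252
flight=J87: ✓ → 5614
flight=J94: ✓ → 775
flight=J85: ✓ → 3323
ord_sum = 4488 + 4202 + 5811 + 4585 + 622 + 1252 + 5614 + 775 + 3323 = 30672

e190_sum=4824, delay_min_max=5614, ord_sum=30672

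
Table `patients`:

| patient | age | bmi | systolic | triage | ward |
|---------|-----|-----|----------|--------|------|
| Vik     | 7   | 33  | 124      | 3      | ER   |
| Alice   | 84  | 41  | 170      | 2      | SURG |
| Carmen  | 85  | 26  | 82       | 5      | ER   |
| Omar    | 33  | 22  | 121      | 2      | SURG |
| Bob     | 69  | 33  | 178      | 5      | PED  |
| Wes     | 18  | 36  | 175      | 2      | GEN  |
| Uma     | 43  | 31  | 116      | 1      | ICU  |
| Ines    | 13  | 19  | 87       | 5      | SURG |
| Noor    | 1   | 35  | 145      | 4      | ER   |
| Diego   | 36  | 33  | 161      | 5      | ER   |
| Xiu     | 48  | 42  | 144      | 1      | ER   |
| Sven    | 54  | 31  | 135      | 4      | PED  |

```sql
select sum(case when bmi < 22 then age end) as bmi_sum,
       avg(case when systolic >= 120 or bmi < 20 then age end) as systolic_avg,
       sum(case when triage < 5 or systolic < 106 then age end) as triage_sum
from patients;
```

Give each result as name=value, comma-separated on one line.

bmi_sum=13, systolic_avg=36.3, triage_sum=386

[bmi_sum: bmi < 22]
patient=Vik: ✗
patient=Alice: ✗
patient=Carmen: ✗
patient=Omar: ✗
patient=Bob: ✗
patient=Wes: ✗
patient=Uma: ✗
patient=Ines: ✓ → 13
patient=Noor: ✗
patient=Diego: ✗
patient=Xiu: ✗
patient=Sven: ✗
bmi_sum = 13
—
[systolic_avg: systolic >= 120 or bmi < 20]
patient=Vik: ✓ → 7
patient=Alice: ✓ → 84
patient=Carmen: ✗
patient=Omar: ✓ → 33
patient=Bob: ✓ → 69
patient=Wes: ✓ → 18
patient=Uma: ✗
patient=Ines: ✓ → 13
patient=Noor: ✓ → 1
patient=Diego: ✓ → 36
patient=Xiu: ✓ → 48
patient=Sven: ✓ → 54
systolic_avg = (7 + 84 + 33 + 69 + 18 + 13 + 1 + 36 + 48 + 54) / 10 = 36.3
—
[triage_sum: triage < 5 or systolic < 106]
patient=Vik: ✓ → 7
patient=Alice: ✓ → 84
patient=Carmen: ✓ → 85
patient=Omar: ✓ → 33
patient=Bob: ✗
patient=Wes: ✓ → 18
patient=Uma: ✓ → 43
patient=Ines: ✓ → 13
patient=Noor: ✓ → 1
patient=Diego: ✗
patient=Xiu: ✓ → 48
patient=Sven: ✓ → 54
triage_sum = 7 + 84 + 85 + 33 + 18 + 43 + 13 + 1 + 48 + 54 = 386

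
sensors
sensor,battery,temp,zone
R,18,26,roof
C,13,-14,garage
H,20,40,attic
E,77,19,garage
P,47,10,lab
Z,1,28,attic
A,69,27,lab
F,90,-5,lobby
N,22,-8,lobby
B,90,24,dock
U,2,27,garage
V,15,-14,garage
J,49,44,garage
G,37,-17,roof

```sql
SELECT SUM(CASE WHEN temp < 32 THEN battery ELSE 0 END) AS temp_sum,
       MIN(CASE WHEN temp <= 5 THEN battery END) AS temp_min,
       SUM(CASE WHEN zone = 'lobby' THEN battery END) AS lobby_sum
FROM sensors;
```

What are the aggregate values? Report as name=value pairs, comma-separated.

temp_sum=481, temp_min=13, lobby_sum=112

[temp_sum: temp < 32]
sensor=R: ✓ → 18
sensor=C: ✓ → 13
sensor=H: ✗
sensor=E: ✓ → 77
sensor=P: ✓ → 47
sensor=Z: ✓ → 1
sensor=A: ✓ → 69
sensor=F: ✓ → 90
sensor=N: ✓ → 22
sensor=B: ✓ → 90
sensor=U: ✓ → 2
sensor=V: ✓ → 15
sensor=J: ✗
sensor=G: ✓ → 37
temp_sum = 18 + 13 + 77 + 47 + 1 + 69 + 90 + 22 + 90 + 2 + 15 + 37 = 481
—
[temp_min: temp <= 5]
sensor=R: ✗
sensor=C: ✓ → 13
sensor=H: ✗
sensor=E: ✗
sensor=P: ✗
sensor=Z: ✗
sensor=A: ✗
sensor=F: ✓ → 90
sensor=N: ✓ → 22
sensor=B: ✗
sensor=U: ✗
sensor=V: ✓ → 15
sensor=J: ✗
sensor=G: ✓ → 37
temp_min = MIN(13, 90, 22, 15, 37) = 13
—
[lobby_sum: zone = 'lobby']
sensor=R: ✗
sensor=C: ✗
sensor=H: ✗
sensor=E: ✗
sensor=P: ✗
sensor=Z: ✗
sensor=A: ✗
sensor=F: ✓ → 90
sensor=N: ✓ → 22
sensor=B: ✗
sensor=U: ✗
sensor=V: ✗
sensor=J: ✗
sensor=G: ✗
lobby_sum = 90 + 22 = 112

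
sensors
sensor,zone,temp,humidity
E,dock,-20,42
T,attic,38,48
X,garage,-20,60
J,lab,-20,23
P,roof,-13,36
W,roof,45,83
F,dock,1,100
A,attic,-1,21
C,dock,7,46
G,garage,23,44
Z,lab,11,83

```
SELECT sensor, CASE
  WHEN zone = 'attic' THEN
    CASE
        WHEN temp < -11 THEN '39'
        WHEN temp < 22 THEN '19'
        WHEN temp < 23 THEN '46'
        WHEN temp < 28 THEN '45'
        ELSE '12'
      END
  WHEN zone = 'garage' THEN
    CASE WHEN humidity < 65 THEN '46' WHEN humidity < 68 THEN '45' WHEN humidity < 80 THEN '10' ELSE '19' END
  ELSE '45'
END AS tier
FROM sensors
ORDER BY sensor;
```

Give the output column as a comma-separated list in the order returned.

19, 45, 45, 45, 46, 45, 45, 12, 45, 46, 45

sensor=A: zone='attic' → inner[temp < 22] → 19
sensor=C: zone='dock' → outer ELSE → 45
sensor=E: zone='dock' → outer ELSE → 45
sensor=F: zone='dock' → outer ELSE → 45
sensor=G: zone='garage' → inner[humidity < 65] → 46
sensor=J: zone='lab' → outer ELSE → 45
sensor=P: zone='roof' → outer ELSE → 45
sensor=T: zone='attic' → inner[ELSE] → 12
sensor=W: zone='roof' → outer ELSE → 45
sensor=X: zone='garage' → inner[humidity < 65] → 46
sensor=Z: zone='lab' → outer ELSE → 45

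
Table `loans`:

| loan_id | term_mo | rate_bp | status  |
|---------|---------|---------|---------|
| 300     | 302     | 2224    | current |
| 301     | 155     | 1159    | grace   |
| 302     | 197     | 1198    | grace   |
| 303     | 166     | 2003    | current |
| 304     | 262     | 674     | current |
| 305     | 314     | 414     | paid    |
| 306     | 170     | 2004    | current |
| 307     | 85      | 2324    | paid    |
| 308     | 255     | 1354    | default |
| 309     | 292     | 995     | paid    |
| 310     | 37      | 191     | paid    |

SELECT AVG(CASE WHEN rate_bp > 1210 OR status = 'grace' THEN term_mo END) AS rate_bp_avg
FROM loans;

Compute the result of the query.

loan_id=300: ✓ → 302
loan_id=301: ✓ → 155
loan_id=302: ✓ → 197
loan_id=303: ✓ → 166
loan_id=304: ✗
loan_id=305: ✗
loan_id=306: ✓ → 170
loan_id=307: ✓ → 85
loan_id=308: ✓ → 255
loan_id=309: ✗
loan_id=310: ✗
rate_bp_avg = (302 + 155 + 197 + 166 + 170 + 85 + 255) / 7 = 190

190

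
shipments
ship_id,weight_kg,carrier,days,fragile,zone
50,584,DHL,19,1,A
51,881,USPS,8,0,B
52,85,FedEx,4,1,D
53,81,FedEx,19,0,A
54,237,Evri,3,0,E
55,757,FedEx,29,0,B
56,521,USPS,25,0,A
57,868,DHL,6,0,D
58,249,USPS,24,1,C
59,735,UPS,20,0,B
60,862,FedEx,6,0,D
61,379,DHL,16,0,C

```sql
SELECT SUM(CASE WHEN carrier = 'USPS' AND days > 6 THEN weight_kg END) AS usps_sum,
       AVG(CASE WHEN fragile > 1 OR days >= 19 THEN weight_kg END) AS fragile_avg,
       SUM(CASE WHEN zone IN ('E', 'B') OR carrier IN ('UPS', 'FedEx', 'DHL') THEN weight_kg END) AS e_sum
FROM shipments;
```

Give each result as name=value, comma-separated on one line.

[usps_sum: carrier = 'USPS' AND days > 6]
ship_id=50: ✗
ship_id=51: ✓ → 881
ship_id=52: ✗
ship_id=53: ✗
ship_id=54: ✗
ship_id=55: ✗
ship_id=56: ✓ → 521
ship_id=57: ✗
ship_id=58: ✓ → 249
ship_id=59: ✗
ship_id=60: ✗
ship_id=61: ✗
usps_sum = 881 + 521 + 249 = 1651
—
[fragile_avg: fragile > 1 OR days >= 19]
ship_id=50: ✓ → 584
ship_id=51: ✗
ship_id=52: ✗
ship_id=53: ✓ → 81
ship_id=54: ✗
ship_id=55: ✓ → 757
ship_id=56: ✓ → 521
ship_id=57: ✗
ship_id=58: ✓ → 249
ship_id=59: ✓ → 735
ship_id=60: ✗
ship_id=61: ✗
fragile_avg = (584 + 81 + 757 + 521 + 249 + 735) / 6 = 487.8333333333
—
[e_sum: zone IN ('E', 'B') OR carrier IN ('UPS', 'FedEx', 'DHL')]
ship_id=50: ✓ → 584
ship_id=51: ✓ → 881
ship_id=52: ✓ → 85
ship_id=53: ✓ → 81
ship_id=54: ✓ → 237
ship_id=55: ✓ → 757
ship_id=56: ✗
ship_id=57: ✓ → 868
ship_id=58: ✗
ship_id=59: ✓ → 735
ship_id=60: ✓ → 862
ship_id=61: ✓ → 379
e_sum = 584 + 881 + 85 + 81 + 237 + 757 + 868 + 735 + 862 + 379 = 5469

usps_sum=1651, fragile_avg=487.8333333333, e_sum=5469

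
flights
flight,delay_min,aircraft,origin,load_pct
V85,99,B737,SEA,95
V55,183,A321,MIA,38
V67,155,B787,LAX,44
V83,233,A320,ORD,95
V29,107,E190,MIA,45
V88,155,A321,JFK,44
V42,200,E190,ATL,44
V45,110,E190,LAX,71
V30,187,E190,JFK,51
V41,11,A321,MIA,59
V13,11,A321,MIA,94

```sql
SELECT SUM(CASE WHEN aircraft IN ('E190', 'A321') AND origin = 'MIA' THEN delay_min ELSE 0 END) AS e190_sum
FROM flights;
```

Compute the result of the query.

flight=V85: ✗
flight=V55: ✓ → 183
flight=V67: ✗
flight=V83: ✗
flight=V29: ✓ → 107
flight=V88: ✗
flight=V42: ✗
flight=V45: ✗
flight=V30: ✗
flight=V41: ✓ → 11
flight=V13: ✓ → 11
e190_sum = 183 + 107 + 11 + 11 = 312

312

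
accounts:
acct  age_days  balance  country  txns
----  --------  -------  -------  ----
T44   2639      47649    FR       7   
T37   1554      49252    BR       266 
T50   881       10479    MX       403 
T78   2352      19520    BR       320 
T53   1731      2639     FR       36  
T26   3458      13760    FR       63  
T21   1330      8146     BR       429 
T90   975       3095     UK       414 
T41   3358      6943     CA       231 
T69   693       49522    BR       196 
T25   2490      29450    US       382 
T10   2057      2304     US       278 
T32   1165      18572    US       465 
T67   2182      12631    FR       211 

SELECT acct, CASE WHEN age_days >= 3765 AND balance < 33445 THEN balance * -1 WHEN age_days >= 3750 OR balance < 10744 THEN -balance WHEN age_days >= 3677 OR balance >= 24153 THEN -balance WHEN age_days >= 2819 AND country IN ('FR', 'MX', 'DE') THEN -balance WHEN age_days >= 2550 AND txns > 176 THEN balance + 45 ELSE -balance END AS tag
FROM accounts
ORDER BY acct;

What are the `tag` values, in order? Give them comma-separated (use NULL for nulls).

acct=T10: age_days >= 3750 OR balance < 10744 → -2304
acct=T21: age_days >= 3750 OR balance < 10744 → -8146
acct=T25: age_days >= 3677 OR balance >= 24153 → -29450
acct=T26: age_days >= 2819 AND country IN ('FR', 'MX', 'DE') → -13760
acct=T32: ELSE → -18572
acct=T37: age_days >= 3677 OR balance >= 24153 → -49252
acct=T41: age_days >= 3750 OR balance < 10744 → -6943
acct=T44: age_days >= 3677 OR balance >= 24153 → -47649
acct=T50: age_days >= 3750 OR balance < 10744 → -10479
acct=T53: age_days >= 3750 OR balance < 10744 → -2639
acct=T67: ELSE → -12631
acct=T69: age_days >= 3677 OR balance >= 24153 → -49522
acct=T78: ELSE → -19520
acct=T90: age_days >= 3750 OR balance < 10744 → -3095

-2304, -8146, -29450, -13760, -18572, -49252, -6943, -47649, -10479, -2639, -12631, -49522, -19520, -3095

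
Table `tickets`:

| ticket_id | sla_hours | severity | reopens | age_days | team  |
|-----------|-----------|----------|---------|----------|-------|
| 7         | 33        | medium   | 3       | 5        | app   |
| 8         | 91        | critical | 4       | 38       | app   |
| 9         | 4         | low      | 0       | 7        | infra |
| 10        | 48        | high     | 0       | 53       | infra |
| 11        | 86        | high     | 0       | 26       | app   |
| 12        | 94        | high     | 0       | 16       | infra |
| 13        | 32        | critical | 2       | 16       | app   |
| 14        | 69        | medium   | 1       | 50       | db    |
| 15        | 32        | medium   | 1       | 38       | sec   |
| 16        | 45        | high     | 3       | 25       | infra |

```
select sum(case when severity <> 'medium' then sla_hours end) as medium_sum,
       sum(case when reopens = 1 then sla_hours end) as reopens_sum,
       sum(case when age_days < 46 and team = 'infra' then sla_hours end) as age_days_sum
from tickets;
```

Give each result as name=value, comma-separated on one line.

[medium_sum: severity <> 'medium']
ticket_id=7: ✗
ticket_id=8: ✓ → 91
ticket_id=9: ✓ → 4
ticket_id=10: ✓ → 48
ticket_id=11: ✓ → 86
ticket_id=12: ✓ → 94
ticket_id=13: ✓ → 32
ticket_id=14: ✗
ticket_id=15: ✗
ticket_id=16: ✓ → 45
medium_sum = 91 + 4 + 48 + 86 + 94 + 32 + 45 = 400
—
[reopens_sum: reopens = 1]
ticket_id=7: ✗
ticket_id=8: ✗
ticket_id=9: ✗
ticket_id=10: ✗
ticket_id=11: ✗
ticket_id=12: ✗
ticket_id=13: ✗
ticket_id=14: ✓ → 69
ticket_id=15: ✓ → 32
ticket_id=16: ✗
reopens_sum = 69 + 32 = 101
—
[age_days_sum: age_days < 46 and team = 'infra']
ticket_id=7: ✗
ticket_id=8: ✗
ticket_id=9: ✓ → 4
ticket_id=10: ✗
ticket_id=11: ✗
ticket_id=12: ✓ → 94
ticket_id=13: ✗
ticket_id=14: ✗
ticket_id=15: ✗
ticket_id=16: ✓ → 45
age_days_sum = 4 + 94 + 45 = 143

medium_sum=400, reopens_sum=101, age_days_sum=143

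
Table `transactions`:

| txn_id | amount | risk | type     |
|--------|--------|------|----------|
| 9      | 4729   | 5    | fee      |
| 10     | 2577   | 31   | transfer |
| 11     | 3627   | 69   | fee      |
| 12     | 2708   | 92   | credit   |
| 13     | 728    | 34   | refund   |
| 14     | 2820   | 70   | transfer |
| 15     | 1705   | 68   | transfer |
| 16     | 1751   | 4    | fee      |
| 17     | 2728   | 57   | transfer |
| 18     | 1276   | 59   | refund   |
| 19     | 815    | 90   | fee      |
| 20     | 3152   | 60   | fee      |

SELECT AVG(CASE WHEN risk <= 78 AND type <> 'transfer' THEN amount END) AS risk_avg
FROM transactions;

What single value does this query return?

2543.8333333333

txn_id=9: ✓ → 4729
txn_id=10: ✗
txn_id=11: ✓ → 3627
txn_id=12: ✗
txn_id=13: ✓ → 728
txn_id=14: ✗
txn_id=15: ✗
txn_id=16: ✓ → 1751
txn_id=17: ✗
txn_id=18: ✓ → 1276
txn_id=19: ✗
txn_id=20: ✓ → 3152
risk_avg = (4729 + 3627 + 728 + 1751 + 1276 + 3152) / 6 = 2543.8333333333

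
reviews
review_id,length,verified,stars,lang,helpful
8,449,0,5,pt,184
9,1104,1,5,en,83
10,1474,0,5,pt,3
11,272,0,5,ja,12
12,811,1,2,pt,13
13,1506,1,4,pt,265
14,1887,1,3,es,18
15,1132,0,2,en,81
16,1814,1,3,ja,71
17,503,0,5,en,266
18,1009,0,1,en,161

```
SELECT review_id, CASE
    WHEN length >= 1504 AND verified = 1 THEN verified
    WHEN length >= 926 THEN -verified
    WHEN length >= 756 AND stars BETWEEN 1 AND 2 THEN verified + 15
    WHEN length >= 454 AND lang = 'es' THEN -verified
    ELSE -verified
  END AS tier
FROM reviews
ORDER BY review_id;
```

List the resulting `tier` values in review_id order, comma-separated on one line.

review_id=8: ELSE → 0
review_id=9: length >= 926 → -1
review_id=10: length >= 926 → 0
review_id=11: ELSE → 0
review_id=12: length >= 756 AND stars BETWEEN 1 AND 2 → 16
review_id=13: length >= 1504 AND verified = 1 → 1
review_id=14: length >= 1504 AND verified = 1 → 1
review_id=15: length >= 926 → 0
review_id=16: length >= 1504 AND verified = 1 → 1
review_id=17: ELSE → 0
review_id=18: length >= 926 → 0

0, -1, 0, 0, 16, 1, 1, 0, 1, 0, 0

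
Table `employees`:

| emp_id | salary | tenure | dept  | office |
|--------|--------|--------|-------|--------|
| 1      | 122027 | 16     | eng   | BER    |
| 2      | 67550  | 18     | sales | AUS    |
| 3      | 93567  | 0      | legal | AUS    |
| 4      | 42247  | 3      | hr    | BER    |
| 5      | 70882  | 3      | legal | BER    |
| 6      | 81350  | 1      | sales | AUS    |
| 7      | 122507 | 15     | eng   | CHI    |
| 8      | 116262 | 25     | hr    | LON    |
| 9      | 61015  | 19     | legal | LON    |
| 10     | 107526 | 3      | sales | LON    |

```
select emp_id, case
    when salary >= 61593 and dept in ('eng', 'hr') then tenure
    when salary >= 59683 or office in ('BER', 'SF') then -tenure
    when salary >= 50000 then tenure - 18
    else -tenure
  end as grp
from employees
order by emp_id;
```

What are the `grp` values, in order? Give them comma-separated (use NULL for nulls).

16, -18, 0, -3, -3, -1, 15, 25, -19, -3

emp_id=1: salary >= 61593 and dept in ('eng', 'hr') → 16
emp_id=2: salary >= 59683 or office in ('BER', 'SF') → -18
emp_id=3: salary >= 59683 or office in ('BER', 'SF') → 0
emp_id=4: salary >= 59683 or office in ('BER', 'SF') → -3
emp_id=5: salary >= 59683 or office in ('BER', 'SF') → -3
emp_id=6: salary >= 59683 or office in ('BER', 'SF') → -1
emp_id=7: salary >= 61593 and dept in ('eng', 'hr') → 15
emp_id=8: salary >= 61593 and dept in ('eng', 'hr') → 25
emp_id=9: salary >= 59683 or office in ('BER', 'SF') → -19
emp_id=10: salary >= 59683 or office in ('BER', 'SF') → -3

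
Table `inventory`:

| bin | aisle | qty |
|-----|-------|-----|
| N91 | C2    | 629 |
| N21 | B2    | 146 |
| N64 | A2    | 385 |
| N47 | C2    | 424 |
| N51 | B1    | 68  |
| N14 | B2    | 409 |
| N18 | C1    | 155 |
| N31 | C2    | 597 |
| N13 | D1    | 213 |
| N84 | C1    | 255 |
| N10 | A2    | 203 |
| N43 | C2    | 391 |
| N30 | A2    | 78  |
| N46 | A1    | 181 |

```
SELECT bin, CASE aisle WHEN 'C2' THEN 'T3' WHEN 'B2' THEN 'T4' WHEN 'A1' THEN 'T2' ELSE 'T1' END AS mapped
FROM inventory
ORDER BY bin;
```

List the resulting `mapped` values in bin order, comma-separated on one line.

T1, T1, T4, T1, T4, T1, T3, T3, T2, T3, T1, T1, T1, T3

bin=N10: ELSE → T1
bin=N13: ELSE → T1
bin=N14: aisle='B2' → T4
bin=N18: ELSE → T1
bin=N21: aisle='B2' → T4
bin=N30: ELSE → T1
bin=N31: aisle='C2' → T3
bin=N43: aisle='C2' → T3
bin=N46: aisle='A1' → T2
bin=N47: aisle='C2' → T3
bin=N51: ELSE → T1
bin=N64: ELSE → T1
bin=N84: ELSE → T1
bin=N91: aisle='C2' → T3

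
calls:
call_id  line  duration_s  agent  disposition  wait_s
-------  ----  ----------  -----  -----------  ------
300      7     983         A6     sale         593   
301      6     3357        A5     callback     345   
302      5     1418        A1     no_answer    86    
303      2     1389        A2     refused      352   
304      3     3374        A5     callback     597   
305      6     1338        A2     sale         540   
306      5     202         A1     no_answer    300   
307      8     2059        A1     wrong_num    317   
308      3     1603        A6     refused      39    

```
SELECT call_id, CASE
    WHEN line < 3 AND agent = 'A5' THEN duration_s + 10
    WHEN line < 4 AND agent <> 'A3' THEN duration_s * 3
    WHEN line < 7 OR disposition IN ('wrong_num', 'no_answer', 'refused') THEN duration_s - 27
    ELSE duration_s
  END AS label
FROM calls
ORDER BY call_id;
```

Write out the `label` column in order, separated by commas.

983, 3330, 1391, 4167, 10122, 1311, 175, 2032, 4809

call_id=300: ELSE → 983
call_id=301: line < 7 OR disposition IN ('wrong_num', 'no_answer', 'refused') → 3330
call_id=302: line < 7 OR disposition IN ('wrong_num', 'no_answer', 'refused') → 1391
call_id=303: line < 4 AND agent <> 'A3' → 4167
call_id=304: line < 4 AND agent <> 'A3' → 10122
call_id=305: line < 7 OR disposition IN ('wrong_num', 'no_answer', 'refused') → 1311
call_id=306: line < 7 OR disposition IN ('wrong_num', 'no_answer', 'refused') → 175
call_id=307: line < 7 OR disposition IN ('wrong_num', 'no_answer', 'refused') → 2032
call_id=308: line < 4 AND agent <> 'A3' → 4809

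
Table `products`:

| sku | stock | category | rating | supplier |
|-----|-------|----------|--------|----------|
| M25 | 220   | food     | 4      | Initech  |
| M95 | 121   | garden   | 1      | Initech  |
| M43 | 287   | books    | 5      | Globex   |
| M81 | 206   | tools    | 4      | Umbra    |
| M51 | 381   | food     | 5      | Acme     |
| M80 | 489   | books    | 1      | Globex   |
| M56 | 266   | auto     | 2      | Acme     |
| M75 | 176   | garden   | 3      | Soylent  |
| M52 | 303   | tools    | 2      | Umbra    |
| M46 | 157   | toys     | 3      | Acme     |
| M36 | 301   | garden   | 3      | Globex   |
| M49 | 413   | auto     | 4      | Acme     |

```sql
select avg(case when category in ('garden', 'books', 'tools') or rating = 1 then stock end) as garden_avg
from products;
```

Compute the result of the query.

sku=M25: ✗
sku=M95: ✓ → 121
sku=M43: ✓ → 287
sku=M81: ✓ → 206
sku=M51: ✗
sku=M80: ✓ → 489
sku=M56: ✗
sku=M75: ✓ → 176
sku=M52: ✓ → 303
sku=M46: ✗
sku=M36: ✓ → 301
sku=M49: ✗
garden_avg = (121 + 287 + 206 + 489 + 176 + 303 + 301) / 7 = 269

269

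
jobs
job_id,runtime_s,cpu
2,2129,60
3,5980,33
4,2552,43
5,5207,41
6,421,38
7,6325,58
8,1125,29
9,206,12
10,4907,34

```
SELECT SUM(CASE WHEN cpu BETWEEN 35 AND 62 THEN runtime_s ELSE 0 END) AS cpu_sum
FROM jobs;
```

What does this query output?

job_id=2: ✓ → 2129
job_id=3: ✗
job_id=4: ✓ → 2552
job_id=5: ✓ → 5207
job_id=6: ✓ → 421
job_id=7: ✓ → 6325
job_id=8: ✗
job_id=9: ✗
job_id=10: ✗
cpu_sum = 2129 + 2552 + 5207 + 421 + 6325 = 16634

16634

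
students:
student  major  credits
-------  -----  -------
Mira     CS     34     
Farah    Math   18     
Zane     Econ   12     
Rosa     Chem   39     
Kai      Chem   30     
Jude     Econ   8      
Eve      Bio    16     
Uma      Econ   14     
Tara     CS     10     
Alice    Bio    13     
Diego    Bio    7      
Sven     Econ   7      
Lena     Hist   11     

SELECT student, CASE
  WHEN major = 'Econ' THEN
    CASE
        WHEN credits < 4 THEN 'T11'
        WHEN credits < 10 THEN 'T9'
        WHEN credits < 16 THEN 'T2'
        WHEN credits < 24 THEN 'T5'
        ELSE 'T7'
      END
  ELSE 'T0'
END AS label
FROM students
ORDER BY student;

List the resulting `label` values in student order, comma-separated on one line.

T0, T0, T0, T0, T9, T0, T0, T0, T0, T9, T0, T2, T2

student=Alice: major='Bio' → outer ELSE → T0
student=Diego: major='Bio' → outer ELSE → T0
student=Eve: major='Bio' → outer ELSE → T0
student=Farah: major='Math' → outer ELSE → T0
student=Jude: major='Econ' → inner[credits < 10] → T9
student=Kai: major='Chem' → outer ELSE → T0
student=Lena: major='Hist' → outer ELSE → T0
student=Mira: major='CS' → outer ELSE → T0
student=Rosa: major='Chem' → outer ELSE → T0
student=Sven: major='Econ' → inner[credits < 10] → T9
student=Tara: major='CS' → outer ELSE → T0
student=Uma: major='Econ' → inner[credits < 16] → T2
student=Zane: major='Econ' → inner[credits < 16] → T2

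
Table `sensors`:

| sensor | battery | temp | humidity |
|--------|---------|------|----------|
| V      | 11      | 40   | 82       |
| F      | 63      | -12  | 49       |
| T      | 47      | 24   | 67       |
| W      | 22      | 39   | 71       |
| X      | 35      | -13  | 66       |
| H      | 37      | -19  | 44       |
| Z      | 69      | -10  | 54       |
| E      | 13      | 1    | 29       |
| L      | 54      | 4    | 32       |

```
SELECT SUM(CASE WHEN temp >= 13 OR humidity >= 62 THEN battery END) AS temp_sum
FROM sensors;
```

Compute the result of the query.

sensor=V: ✓ → 11
sensor=F: ✗
sensor=T: ✓ → 47
sensor=W: ✓ → 22
sensor=X: ✓ → 35
sensor=H: ✗
sensor=Z: ✗
sensor=E: ✗
sensor=L: ✗
temp_sum = 11 + 47 + 22 + 35 = 115

115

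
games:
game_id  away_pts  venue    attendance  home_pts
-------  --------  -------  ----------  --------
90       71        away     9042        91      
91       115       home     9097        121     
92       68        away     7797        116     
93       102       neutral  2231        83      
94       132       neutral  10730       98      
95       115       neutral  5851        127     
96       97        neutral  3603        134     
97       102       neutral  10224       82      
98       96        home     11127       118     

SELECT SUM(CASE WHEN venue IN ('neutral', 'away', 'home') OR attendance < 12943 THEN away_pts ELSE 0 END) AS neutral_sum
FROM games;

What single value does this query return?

898

game_id=90: ✓ → 71
game_id=91: ✓ → 115
game_id=92: ✓ → 68
game_id=93: ✓ → 102
game_id=94: ✓ → 132
game_id=95: ✓ → 115
game_id=96: ✓ → 97
game_id=97: ✓ → 102
game_id=98: ✓ → 96
neutral_sum = 71 + 115 + 68 + 102 + 132 + 115 + 97 + 102 + 96 = 898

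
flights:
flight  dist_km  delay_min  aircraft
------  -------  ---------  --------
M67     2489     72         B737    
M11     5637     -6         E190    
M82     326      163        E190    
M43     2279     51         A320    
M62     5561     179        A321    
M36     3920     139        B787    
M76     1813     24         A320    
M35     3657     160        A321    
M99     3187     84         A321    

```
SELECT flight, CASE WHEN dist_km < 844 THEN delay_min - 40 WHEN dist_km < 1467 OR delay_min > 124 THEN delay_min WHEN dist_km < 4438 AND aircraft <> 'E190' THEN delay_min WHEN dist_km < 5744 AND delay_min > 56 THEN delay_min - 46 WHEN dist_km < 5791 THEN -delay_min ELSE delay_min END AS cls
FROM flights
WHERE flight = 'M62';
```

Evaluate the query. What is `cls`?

flight = M62: dist_km=5561, delay_min=179, aircraft=A321.
dist_km < 844 → false
dist_km < 1467 OR delay_min > 124 → true → 179

179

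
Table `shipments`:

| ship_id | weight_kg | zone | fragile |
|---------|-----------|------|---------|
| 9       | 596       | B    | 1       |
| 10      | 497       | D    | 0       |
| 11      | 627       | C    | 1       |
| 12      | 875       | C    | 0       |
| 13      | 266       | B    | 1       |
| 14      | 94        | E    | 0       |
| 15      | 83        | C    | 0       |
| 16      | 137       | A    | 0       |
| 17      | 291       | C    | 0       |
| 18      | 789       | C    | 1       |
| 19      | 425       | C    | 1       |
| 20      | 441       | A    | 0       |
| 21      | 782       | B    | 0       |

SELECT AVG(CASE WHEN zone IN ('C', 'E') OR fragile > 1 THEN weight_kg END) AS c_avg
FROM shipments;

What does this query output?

454.8571428571

ship_id=9: ✗
ship_id=10: ✗
ship_id=11: ✓ → 627
ship_id=12: ✓ → 875
ship_id=13: ✗
ship_id=14: ✓ → 94
ship_id=15: ✓ → 83
ship_id=16: ✗
ship_id=17: ✓ → 291
ship_id=18: ✓ → 789
ship_id=19: ✓ → 425
ship_id=20: ✗
ship_id=21: ✗
c_avg = (627 + 875 + 94 + 83 + 291 + 789 + 425) / 7 = 454.8571428571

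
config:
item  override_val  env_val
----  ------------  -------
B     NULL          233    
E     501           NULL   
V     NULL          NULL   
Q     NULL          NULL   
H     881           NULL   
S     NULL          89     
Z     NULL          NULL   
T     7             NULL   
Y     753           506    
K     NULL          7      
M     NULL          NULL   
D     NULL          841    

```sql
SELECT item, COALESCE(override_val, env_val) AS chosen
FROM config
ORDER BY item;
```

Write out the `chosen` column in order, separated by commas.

233, 841, 501, 881, 7, NULL, NULL, 89, 7, NULL, 753, NULL

item=B: override_val=NULL, env_val=233 → 233
item=D: override_val=NULL, env_val=841 → 841
item=E: override_val=501 → 501
item=H: override_val=881 → 881
item=K: override_val=NULL, env_val=7 → 7
item=M: override_val=NULL, env_val=NULL (all NULL) → NULL
item=Q: override_val=NULL, env_val=NULL (all NULL) → NULL
item=S: override_val=NULL, env_val=89 → 89
item=T: override_val=7 → 7
item=V: override_val=NULL, env_val=NULL (all NULL) → NULL
item=Y: override_val=753 → 753
item=Z: override_val=NULL, env_val=NULL (all NULL) → NULL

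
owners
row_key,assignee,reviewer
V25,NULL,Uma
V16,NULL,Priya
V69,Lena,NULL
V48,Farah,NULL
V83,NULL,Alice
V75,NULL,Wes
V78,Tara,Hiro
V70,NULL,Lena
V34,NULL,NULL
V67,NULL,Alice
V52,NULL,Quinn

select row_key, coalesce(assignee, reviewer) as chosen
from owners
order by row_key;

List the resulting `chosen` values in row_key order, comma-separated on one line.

Priya, Uma, NULL, Farah, Quinn, Alice, Lena, Lena, Wes, Tara, Alice

row_key=V16: assignee=NULL, reviewer=Priya → Priya
row_key=V25: assignee=NULL, reviewer=Uma → Uma
row_key=V34: assignee=NULL, reviewer=NULL (all NULL) → NULL
row_key=V48: assignee=Farah → Farah
row_key=V52: assignee=NULL, reviewer=Quinn → Quinn
row_key=V67: assignee=NULL, reviewer=Alice → Alice
row_key=V69: assignee=Lena → Lena
row_key=V70: assignee=NULL, reviewer=Lena → Lena
row_key=V75: assignee=NULL, reviewer=Wes → Wes
row_key=V78: assignee=Tara → Tara
row_key=V83: assignee=NULL, reviewer=Alice → Alice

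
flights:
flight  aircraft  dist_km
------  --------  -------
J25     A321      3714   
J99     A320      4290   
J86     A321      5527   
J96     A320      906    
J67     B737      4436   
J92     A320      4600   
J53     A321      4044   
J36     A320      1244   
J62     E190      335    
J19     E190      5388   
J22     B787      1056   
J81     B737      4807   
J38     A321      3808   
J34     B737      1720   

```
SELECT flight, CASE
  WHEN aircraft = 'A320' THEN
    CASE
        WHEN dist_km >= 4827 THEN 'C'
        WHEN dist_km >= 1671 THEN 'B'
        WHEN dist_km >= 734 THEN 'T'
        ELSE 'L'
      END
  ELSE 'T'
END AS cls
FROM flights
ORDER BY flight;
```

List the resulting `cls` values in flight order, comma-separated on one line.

flight=J19: aircraft='E190' → outer ELSE → T
flight=J22: aircraft='B787' → outer ELSE → T
flight=J25: aircraft='A321' → outer ELSE → T
flight=J34: aircraft='B737' → outer ELSE → T
flight=J36: aircraft='A320' → inner[dist_km >= 734] → T
flight=J38: aircraft='A321' → outer ELSE → T
flight=J53: aircraft='A321' → outer ELSE → T
flight=J62: aircraft='E190' → outer ELSE → T
flight=J67: aircraft='B737' → outer ELSE → T
flight=J81: aircraft='B737' → outer ELSE → T
flight=J86: aircraft='A321' → outer ELSE → T
flight=J92: aircraft='A320' → inner[dist_km >= 1671] → B
flight=J96: aircraft='A320' → inner[dist_km >= 734] → T
flight=J99: aircraft='A320' → inner[dist_km >= 1671] → B

T, T, T, T, T, T, T, T, T, T, T, B, T, B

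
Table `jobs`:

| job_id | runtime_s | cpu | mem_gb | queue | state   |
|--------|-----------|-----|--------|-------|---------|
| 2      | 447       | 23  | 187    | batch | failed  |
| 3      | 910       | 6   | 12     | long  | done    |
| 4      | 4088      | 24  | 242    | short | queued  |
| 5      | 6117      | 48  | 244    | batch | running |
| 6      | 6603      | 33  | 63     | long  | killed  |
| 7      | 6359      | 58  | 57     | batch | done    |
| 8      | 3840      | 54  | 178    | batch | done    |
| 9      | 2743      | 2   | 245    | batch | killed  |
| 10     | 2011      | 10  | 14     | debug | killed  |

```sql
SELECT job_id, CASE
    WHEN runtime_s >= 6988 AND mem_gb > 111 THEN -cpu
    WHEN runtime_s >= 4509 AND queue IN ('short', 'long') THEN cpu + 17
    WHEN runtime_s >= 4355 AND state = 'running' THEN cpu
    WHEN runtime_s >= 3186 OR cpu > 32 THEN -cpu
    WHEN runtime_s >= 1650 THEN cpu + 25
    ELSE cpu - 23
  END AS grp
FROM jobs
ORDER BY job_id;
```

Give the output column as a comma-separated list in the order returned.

job_id=2: ELSE → 0
job_id=3: ELSE → -17
job_id=4: runtime_s >= 3186 OR cpu > 32 → -24
job_id=5: runtime_s >= 4355 AND state = 'running' → 48
job_id=6: runtime_s >= 4509 AND queue IN ('short', 'long') → 50
job_id=7: runtime_s >= 3186 OR cpu > 32 → -58
job_id=8: runtime_s >= 3186 OR cpu > 32 → -54
job_id=9: runtime_s >= 1650 → 27
job_id=10: runtime_s >= 1650 → 35

0, -17, -24, 48, 50, -58, -54, 27, 35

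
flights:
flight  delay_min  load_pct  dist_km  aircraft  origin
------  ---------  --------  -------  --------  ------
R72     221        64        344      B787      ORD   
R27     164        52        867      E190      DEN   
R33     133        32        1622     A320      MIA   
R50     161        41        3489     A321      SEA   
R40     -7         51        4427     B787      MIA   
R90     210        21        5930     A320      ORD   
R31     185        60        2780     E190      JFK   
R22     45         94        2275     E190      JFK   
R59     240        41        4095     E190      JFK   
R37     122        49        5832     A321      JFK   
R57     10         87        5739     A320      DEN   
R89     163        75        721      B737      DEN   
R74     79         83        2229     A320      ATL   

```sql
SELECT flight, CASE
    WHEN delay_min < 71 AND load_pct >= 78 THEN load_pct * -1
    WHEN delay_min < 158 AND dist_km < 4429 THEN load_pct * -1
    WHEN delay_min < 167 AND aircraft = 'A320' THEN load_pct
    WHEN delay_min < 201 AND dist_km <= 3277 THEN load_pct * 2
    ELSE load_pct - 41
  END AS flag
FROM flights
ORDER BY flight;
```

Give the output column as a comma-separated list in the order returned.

flight=R22: delay_min < 71 AND load_pct >= 78 → -94
flight=R27: delay_min < 201 AND dist_km <= 3277 → 104
flight=R31: delay_min < 201 AND dist_km <= 3277 → 120
flight=R33: delay_min < 158 AND dist_km < 4429 → -32
flight=R37: ELSE → 8
flight=R40: delay_min < 158 AND dist_km < 4429 → -51
flight=R50: ELSE → 0
flight=R57: delay_min < 71 AND load_pct >= 78 → -87
flight=R59: ELSE → 0
flight=R72: ELSE → 23
flight=R74: delay_min < 158 AND dist_km < 4429 → -83
flight=R89: delay_min < 201 AND dist_km <= 3277 → 150
flight=R90: ELSE → -20

-94, 104, 120, -32, 8, -51, 0, -87, 0, 23, -83, 150, -20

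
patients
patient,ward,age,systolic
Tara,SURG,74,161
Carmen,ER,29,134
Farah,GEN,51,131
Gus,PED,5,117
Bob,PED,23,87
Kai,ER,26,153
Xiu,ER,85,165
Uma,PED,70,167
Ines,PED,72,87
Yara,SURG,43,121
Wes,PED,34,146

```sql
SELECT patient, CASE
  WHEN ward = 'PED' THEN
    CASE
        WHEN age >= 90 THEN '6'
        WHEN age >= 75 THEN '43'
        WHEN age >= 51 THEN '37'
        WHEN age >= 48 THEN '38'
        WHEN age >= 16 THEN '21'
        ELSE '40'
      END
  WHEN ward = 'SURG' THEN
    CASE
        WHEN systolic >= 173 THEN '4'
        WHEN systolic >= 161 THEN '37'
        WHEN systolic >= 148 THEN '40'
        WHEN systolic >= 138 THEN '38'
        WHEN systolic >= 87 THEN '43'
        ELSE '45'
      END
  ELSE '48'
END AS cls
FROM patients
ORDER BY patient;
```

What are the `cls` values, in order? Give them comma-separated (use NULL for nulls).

21, 48, 48, 40, 37, 48, 37, 37, 21, 48, 43

patient=Bob: ward='PED' → inner[age >= 16] → 21
patient=Carmen: ward='ER' → outer ELSE → 48
patient=Farah: ward='GEN' → outer ELSE → 48
patient=Gus: ward='PED' → inner[ELSE] → 40
patient=Ines: ward='PED' → inner[age >= 51] → 37
patient=Kai: ward='ER' → outer ELSE → 48
patient=Tara: ward='SURG' → inner[systolic >= 161] → 37
patient=Uma: ward='PED' → inner[age >= 51] → 37
patient=Wes: ward='PED' → inner[age >= 16] → 21
patient=Xiu: ward='ER' → outer ELSE → 48
patient=Yara: ward='SURG' → inner[systolic >= 87] → 43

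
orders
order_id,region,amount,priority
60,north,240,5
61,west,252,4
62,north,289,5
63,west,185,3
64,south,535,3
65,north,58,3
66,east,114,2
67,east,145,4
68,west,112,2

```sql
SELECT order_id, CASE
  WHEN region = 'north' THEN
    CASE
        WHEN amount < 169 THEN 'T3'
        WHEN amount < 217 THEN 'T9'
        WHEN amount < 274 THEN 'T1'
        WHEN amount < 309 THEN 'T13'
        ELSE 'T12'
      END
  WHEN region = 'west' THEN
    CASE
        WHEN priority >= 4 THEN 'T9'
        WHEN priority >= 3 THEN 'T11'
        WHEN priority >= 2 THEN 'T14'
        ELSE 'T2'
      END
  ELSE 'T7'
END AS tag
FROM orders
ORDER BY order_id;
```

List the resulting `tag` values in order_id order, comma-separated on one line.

T1, T9, T13, T11, T7, T3, T7, T7, T14

order_id=60: region='north' → inner[amount < 274] → T1
order_id=61: region='west' → inner[priority >= 4] → T9
order_id=62: region='north' → inner[amount < 309] → T13
order_id=63: region='west' → inner[priority >= 3] → T11
order_id=64: region='south' → outer ELSE → T7
order_id=65: region='north' → inner[amount < 169] → T3
order_id=66: region='east' → outer ELSE → T7
order_id=67: region='east' → outer ELSE → T7
order_id=68: region='west' → inner[priority >= 2] → T14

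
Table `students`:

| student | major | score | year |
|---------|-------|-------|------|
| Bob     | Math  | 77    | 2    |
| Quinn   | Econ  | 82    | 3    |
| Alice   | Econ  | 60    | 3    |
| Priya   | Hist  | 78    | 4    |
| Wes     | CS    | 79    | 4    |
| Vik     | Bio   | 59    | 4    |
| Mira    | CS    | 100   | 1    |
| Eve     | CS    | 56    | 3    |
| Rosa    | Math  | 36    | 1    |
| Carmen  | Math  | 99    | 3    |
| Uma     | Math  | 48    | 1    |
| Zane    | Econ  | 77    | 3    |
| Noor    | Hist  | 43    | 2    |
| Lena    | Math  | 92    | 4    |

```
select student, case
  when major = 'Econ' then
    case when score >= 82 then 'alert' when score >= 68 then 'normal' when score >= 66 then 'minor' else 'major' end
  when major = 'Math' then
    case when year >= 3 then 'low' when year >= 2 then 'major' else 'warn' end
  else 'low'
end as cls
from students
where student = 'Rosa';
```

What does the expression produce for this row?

student = Rosa: major=Math, score=36, year=1.
major='Math' → inner[ELSE] → warn

warn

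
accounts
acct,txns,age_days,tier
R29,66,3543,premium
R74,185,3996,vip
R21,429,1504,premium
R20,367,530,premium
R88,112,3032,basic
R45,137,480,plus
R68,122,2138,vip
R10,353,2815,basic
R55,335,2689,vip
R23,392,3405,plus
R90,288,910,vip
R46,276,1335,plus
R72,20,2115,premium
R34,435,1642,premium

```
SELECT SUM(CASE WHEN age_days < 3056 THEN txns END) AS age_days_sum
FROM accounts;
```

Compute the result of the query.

2874

acct=R29: ✗
acct=R74: ✗
acct=R21: ✓ → 429
acct=R20: ✓ → 367
acct=R88: ✓ → 112
acct=R45: ✓ → 137
acct=R68: ✓ → 122
acct=R10: ✓ → 353
acct=R55: ✓ → 335
acct=R23: ✗
acct=R90: ✓ → 288
acct=R46: ✓ → 276
acct=R72: ✓ → 20
acct=R34: ✓ → 435
age_days_sum = 429 + 367 + 112 + 137 + 122 + 353 + 335 + 288 + 276 + 20 + 435 = 2874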